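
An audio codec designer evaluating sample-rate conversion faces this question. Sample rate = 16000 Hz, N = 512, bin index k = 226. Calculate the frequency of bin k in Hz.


Frequency of DFT bin k:
f_k = k * fs / N
    = 226 * 16000 / 512
    = 3616000 / 512
    = 7062.5 Hz

7062.5 Hz


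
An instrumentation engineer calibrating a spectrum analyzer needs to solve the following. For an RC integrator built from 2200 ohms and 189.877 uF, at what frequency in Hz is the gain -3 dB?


Cutoff frequency of a first-order RC filter:
fc = 1 / (2 * pi * R * C)
C = 189.877 uF = 0.000189877 F
fc = 1 / (2 * pi * 2200 * 0.000189877)
   = 1 / 2.6246712284569
   = 0.381 Hz

0.381 Hz


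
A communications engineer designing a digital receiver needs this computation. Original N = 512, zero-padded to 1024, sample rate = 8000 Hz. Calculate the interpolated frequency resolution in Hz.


Frequency resolution after zero-padding:
N_padded = 512 * 2 = 1024
df = fs / N_padded
   = 8000 / 1024
   = 7.8125 Hz

7.8125 Hz


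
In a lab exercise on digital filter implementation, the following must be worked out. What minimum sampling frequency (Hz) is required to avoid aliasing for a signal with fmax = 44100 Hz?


The Nyquist rate is twice the maximum frequency component.
fs_min = 2 * fmax
      = 2 * 44100
      = 88200 Hz

88200


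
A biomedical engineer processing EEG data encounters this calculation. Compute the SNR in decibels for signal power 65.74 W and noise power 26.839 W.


SNR in decibels:
SNR = 10 * log10(Ps / Pn)
    = 10 * log10(65.74 / 26.839)
    = 10 * log10(2.4494)
    = 10 * 0.3891
    = 3.89 dB

3.89 dB


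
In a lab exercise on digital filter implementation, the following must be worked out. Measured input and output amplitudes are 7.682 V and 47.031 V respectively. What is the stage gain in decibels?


Voltage gain in dB:
G = 20 * log10(Vout / Vin)
  = 20 * log10(47.031 / 7.682)
  = 20 * log10(6.122234)
  = 20 * 0.78691
  = 15.74 dB

15.74 dB


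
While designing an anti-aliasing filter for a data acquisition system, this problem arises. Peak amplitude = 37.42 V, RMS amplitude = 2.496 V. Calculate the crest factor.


Crest factor is the ratio of peak to RMS:
CF = V_peak / V_rms
   = 37.42 / 2.496
   = 14.992

14.992


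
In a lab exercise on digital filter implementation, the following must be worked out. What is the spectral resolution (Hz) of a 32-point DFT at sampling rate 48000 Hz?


DFT frequency resolution:
df = fs / N
   = 48000 / 32
   = 1500.0 Hz

1500.0 Hz


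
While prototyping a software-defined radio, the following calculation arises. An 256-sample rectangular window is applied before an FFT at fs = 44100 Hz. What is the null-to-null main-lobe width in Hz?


Main lobe width for a rectangular window:
Width = 2 * fs / N
      = 2 * 44100 / 256
      = 88200 / 256
      = 344.531 Hz

344.531 Hz


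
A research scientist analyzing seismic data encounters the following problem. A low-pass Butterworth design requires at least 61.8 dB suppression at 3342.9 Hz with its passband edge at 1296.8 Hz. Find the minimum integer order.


Butterworth filter order formula:
n = log10(10^(A/10) - 1) / (2 * log10(f_stop/f_pass))
10^(61.8/10) - 1 = 1513560.2484
f_stop/f_pass = 3342.9 / 1296.8 = 2.5778
n = 7.5137 -> ceil = 8

8


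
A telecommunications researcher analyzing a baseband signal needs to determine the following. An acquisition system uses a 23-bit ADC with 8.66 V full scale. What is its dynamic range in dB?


Dynamic range from full-scale to LSB:
V_min = V_max / 2^bits = 8.66 / 2^23
DR = 20 * log10(V_max / V_min)
   = 20 * log10(2^23)
   = 20 * 23 * log10(2)
   = 138.47 dB

138.47 dB


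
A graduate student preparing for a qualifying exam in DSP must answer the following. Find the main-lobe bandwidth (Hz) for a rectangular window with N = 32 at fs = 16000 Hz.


Main lobe width for a rectangular window:
Width = 2 * fs / N
      = 2 * 16000 / 32
      = 32000 / 32
      = 1000.0 Hz

1000.0 Hz


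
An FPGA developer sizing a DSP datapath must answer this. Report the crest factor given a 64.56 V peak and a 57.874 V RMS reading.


Crest factor is the ratio of peak to RMS:
CF = V_peak / V_rms
   = 64.56 / 57.874
   = 1.1155

1.1155


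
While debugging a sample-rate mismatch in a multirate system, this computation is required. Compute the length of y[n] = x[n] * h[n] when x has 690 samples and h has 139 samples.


Linear convolution output length:
L = N + M - 1
  = 690 + 139 - 1
  = 828 samples

828


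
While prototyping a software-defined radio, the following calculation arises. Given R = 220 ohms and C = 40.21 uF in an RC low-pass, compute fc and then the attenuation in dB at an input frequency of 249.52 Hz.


Step 1 — cutoff frequency:
fc = 1 / (2*pi*R*C)
C = 40.21 uF = 4.021e-05 F
fc = 1 / (2*pi*220*4.021e-05)
   = 17.9913 Hz

Step 2 — magnitude at f = 249.52 Hz:
|H(f)| = 1 / sqrt(1 + (f/fc)^2)
f/fc = 249.52 / 17.9913 = 13.868926
|H| = 1 / sqrt(1 + 192.347108) = 0.0719169
|H|_dB = 20*log10(0.0719169) = -22.86 dB

fc = 17.9913 Hz; |H(249.52 Hz)| = -22.86 dB


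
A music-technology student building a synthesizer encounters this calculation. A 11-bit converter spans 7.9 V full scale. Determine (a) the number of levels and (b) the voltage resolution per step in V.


Step 1 — number of quantization levels:
L = 2^N = 2^11 = 2048

Step 2 — LSB step size:
delta = Vfs / L
      = 7.9 / 2048
      = 0.00385742 V

Levels = 2048; step size = 0.00385742 V


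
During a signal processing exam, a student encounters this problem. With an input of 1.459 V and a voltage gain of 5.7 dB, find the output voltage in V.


Output voltage from dB gain:
V_out = V_in * 10^(gain_dB / 20)
      = 1.459 * 10^(5.7 / 20)
      = 1.459 * 1.927525
      = 2.8123 V

2.8123 V


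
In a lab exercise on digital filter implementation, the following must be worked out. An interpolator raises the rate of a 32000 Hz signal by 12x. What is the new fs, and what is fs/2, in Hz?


Step 1 — output sample rate after interpolation by L:
fs_out = L * fs_in = 12 * 32000 = 384000 Hz

Step 2 — Nyquist frequency of the output stream:
f_Nyq = fs_out / 2 = 384000 / 2 = 192000.0 Hz

fs_out = 384000 Hz; f_Nyquist = 192000.0 Hz


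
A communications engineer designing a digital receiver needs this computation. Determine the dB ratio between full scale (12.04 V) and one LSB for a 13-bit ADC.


Dynamic range from full-scale to LSB:
V_min = V_max / 2^bits = 12.04 / 2^13
DR = 20 * log10(V_max / V_min)
   = 20 * log10(2^13)
   = 20 * 13 * log10(2)
   = 78.27 dB

78.27 dB


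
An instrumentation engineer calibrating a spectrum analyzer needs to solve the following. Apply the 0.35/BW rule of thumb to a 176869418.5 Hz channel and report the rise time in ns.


Rise time from bandwidth relationship:
tr = 0.35 / BW
   = 0.35 / 176869418.5
   = 1.978861032e-09 s
   = 1.9789 ns

1.9789 ns


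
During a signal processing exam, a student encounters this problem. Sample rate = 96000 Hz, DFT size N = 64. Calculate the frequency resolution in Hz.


DFT frequency resolution:
df = fs / N
   = 96000 / 64
   = 1500.0 Hz

1500.0 Hz


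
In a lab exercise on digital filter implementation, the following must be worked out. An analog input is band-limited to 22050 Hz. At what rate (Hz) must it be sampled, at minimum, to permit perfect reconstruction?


The Nyquist rate is twice the maximum frequency component.
fs_min = 2 * fmax
      = 2 * 22050
      = 44100 Hz

44100


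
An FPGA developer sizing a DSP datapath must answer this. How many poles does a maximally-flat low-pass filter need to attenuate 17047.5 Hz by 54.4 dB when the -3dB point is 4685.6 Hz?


Butterworth filter order formula:
n = log10(10^(A/10) - 1) / (2 * log10(f_stop/f_pass))
10^(54.4/10) - 1 = 275421.8703
f_stop/f_pass = 17047.5 / 4685.6 = 3.6383
n = 4.8494 -> ceil = 5

5


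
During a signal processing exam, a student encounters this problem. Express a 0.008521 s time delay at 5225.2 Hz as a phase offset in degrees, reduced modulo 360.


Phase shift from frequency and time delay:
phi = 360 * f * t_delay
    = 360 * 5225.2 * 0.008521
    = 16028.61 degrees
    mod 360 = 188.61 degrees

188.61 degrees


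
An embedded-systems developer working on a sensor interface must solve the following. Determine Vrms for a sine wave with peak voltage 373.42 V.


RMS voltage for a sinusoidal waveform:
V_rms = V_peak / sqrt(2)
      = 373.42 / 1.414214
      = 264.048 V

264.048 V


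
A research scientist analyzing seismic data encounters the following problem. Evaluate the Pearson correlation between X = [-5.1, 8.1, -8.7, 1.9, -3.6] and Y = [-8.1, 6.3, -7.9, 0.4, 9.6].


Pearson correlation coefficient (population):
r = cov(X,Y) / (std(X) * std(Y))
Mean X = -1.48, Mean Y = 0.06
Cov(X,Y) = 25.5428
Std(X) = 5.880952, Std(Y) = 7.211269
r = 0.6023

0.6023


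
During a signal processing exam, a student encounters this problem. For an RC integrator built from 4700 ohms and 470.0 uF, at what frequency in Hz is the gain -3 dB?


Cutoff frequency of a first-order RC filter:
fc = 1 / (2 * pi * R * C)
C = 470.0 uF = 0.00047 F
fc = 1 / (2 * pi * 4700 * 0.00047)
   = 1 / 13.87955634356
   = 0.072048 Hz

0.072048 Hz


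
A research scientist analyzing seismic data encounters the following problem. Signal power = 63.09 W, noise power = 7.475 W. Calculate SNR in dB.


SNR in decibels:
SNR = 10 * log10(Ps / Pn)
    = 10 * log10(63.09 / 7.475)
    = 10 * log10(8.4401)
    = 10 * 0.9263
    = 9.26 dB

9.26 dB


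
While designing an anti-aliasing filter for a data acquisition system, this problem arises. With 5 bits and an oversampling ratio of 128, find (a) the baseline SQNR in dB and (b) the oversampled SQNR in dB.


Step 1 — baseline SQNR at Nyquist:
SQNR_base = 6.02*N + 1.76
          = 6.02*5 + 1.76
          = 31.86 dB

Step 2 — oversampling processing gain:
G = 10*log10(OSR) = 10*log10(128) = 21.07 dB

Step 3 — total:
SQNR_total = 31.86 + 21.07 = 52.93 dB

Base SQNR = 31.86 dB; oversampled SQNR = 52.93 dB


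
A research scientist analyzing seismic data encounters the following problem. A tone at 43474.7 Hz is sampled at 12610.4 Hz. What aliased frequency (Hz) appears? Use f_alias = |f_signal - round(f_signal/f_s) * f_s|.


Compute the nearest integer multiple of fs to the signal:
n = round(43474.7 / 12610.4) = 3
f_alias = |43474.7 - 3 * 12610.4|
        = |43474.7 - 37831.2|
        = 5643.5 Hz

5643.5


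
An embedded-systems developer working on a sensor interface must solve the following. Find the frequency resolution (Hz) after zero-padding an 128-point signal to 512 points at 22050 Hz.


Frequency resolution after zero-padding:
N_padded = 128 * 4 = 512
df = fs / N_padded
   = 22050 / 512
   = 43.0664 Hz

43.0664 Hz


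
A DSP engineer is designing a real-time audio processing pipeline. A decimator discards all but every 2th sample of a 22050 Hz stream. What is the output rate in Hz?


Decimation reduces the sample rate:
fs_out = fs_in / M
       = 22050 / 2
       = 11025.0 Hz

11025.0 Hz


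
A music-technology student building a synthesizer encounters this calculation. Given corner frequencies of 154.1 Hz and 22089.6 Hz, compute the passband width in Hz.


Bandwidth is the difference of -3dB frequencies:
BW = f_high - f_low
   = 22089.6 - 154.1
   = 21935.5 Hz

21935.5 Hz


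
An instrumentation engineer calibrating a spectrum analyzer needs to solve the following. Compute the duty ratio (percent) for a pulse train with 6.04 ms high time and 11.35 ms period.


Duty cycle as a percentage:
DC = (t_on / T) * 100
   = (6.04 / 11.35) * 100
   = 0.532159 * 100
   = 53.22 %

53.22 %


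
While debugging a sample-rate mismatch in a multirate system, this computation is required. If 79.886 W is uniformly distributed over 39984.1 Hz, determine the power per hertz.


Power spectral density:
PSD = P / BW
    = 79.886 / 39984.1
    = 0.00199794 W/Hz

0.00199794 W/Hz


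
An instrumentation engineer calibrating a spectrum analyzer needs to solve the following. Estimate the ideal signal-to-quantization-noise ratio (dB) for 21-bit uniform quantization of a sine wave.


Theoretical SNR for a full-scale sinusoid:
SNR = 6.02 * N + 1.76
    = 6.02 * 21 + 1.76
    = 126.42 + 1.76
    = 128.18 dB

128.18 dB


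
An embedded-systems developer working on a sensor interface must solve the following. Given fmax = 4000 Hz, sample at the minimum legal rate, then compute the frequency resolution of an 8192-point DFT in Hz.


Step 1 — Nyquist sampling rate:
fs = 2 * fmax = 2 * 4000 = 8000 Hz

Step 2 — DFT bin spacing:
df = fs / N = 8000 / 8192 = 0.9766 Hz

0.9766 Hz


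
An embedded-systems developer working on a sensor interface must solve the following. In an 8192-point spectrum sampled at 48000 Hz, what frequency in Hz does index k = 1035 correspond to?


Frequency of DFT bin k:
f_k = k * fs / N
    = 1035 * 48000 / 8192
    = 49680000 / 8192
    = 6064.453 Hz

6064.453 Hz


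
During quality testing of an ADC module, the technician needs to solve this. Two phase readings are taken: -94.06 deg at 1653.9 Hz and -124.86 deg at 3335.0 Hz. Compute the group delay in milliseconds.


Group delay from phase difference:
tau = -d(phi)/d(omega)
d(phi) = -30.8 deg = -0.537561 rad
d(omega) = 2*pi*(3335.0 - 1653.9) = 10562.6628 rad/s
tau = -(-0.537561) / 10562.6628
    = 0.0509 ms

0.0509 ms


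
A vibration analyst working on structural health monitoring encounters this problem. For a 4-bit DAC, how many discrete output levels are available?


Number of quantization levels = 2^N
= 2^4
= 16

16


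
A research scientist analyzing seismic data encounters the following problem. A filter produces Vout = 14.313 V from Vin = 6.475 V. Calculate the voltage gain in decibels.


Voltage gain in dB:
G = 20 * log10(Vout / Vin)
  = 20 * log10(14.313 / 6.475)
  = 20 * log10(2.210502)
  = 20 * 0.344491
  = 6.89 dB

6.89 dB


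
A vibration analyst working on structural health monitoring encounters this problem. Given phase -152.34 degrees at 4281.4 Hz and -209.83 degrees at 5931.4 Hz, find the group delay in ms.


Group delay from phase difference:
tau = -d(phi)/d(omega)
d(phi) = -57.49 deg = -1.00339 rad
d(omega) = 2*pi*(5931.4 - 4281.4) = 10367.2558 rad/s
tau = -(-1.00339) / 10367.2558
    = 0.0968 ms

0.0968 ms


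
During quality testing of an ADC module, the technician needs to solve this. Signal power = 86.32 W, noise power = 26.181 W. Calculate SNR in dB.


SNR in decibels:
SNR = 10 * log10(Ps / Pn)
    = 10 * log10(86.32 / 26.181)
    = 10 * log10(3.297)
    = 10 * 0.5181
    = 5.18 dB

5.18 dB


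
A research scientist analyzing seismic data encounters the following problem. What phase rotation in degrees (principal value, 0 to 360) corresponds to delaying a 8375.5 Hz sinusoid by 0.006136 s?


Phase shift from frequency and time delay:
phi = 360 * f * t_delay
    = 360 * 8375.5 * 0.006136
    = 18501.14 degrees
    mod 360 = 141.14 degrees

141.14 degrees


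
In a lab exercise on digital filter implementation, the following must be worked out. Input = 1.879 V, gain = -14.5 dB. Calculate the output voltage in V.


Output voltage from dB gain:
V_out = V_in * 10^(gain_dB / 20)
      = 1.879 * 10^(-14.5 / 20)
      = 1.879 * 0.188365
      = 0.3539 V

0.3539 V


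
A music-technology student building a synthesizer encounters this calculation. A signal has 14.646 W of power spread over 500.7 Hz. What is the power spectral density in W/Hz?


Power spectral density:
PSD = P / BW
    = 14.646 / 500.7
    = 0.02925105 W/Hz

0.02925105 W/Hz


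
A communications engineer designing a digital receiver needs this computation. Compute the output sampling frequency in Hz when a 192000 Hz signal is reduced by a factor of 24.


Decimation reduces the sample rate:
fs_out = fs_in / M
       = 192000 / 24
       = 8000.0 Hz

8000.0 Hz


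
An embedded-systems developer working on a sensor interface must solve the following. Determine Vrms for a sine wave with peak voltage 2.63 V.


RMS voltage for a sinusoidal waveform:
V_rms = V_peak / sqrt(2)
      = 2.63 / 1.414214
      = 1.86 V

1.86 V


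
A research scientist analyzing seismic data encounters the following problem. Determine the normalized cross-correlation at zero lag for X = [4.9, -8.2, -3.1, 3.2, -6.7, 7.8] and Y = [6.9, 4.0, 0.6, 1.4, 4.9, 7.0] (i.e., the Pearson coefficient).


Pearson correlation coefficient (population):
r = cov(X,Y) / (std(X) * std(Y))
Mean X = -0.35, Mean Y = 4.1333
Cov(X,Y) = 5.68
Std(X) = 6.001319, Std(Y) = 2.464188
r = 0.3841

0.3841


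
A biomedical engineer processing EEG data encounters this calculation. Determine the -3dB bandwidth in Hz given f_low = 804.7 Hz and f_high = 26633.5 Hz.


Bandwidth is the difference of -3dB frequencies:
BW = f_high - f_low
   = 26633.5 - 804.7
   = 25828.8 Hz

25828.8 Hz


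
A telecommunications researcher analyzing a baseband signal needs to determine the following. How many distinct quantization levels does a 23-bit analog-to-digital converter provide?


Number of quantization levels = 2^N
= 2^23
= 8388608

8388608


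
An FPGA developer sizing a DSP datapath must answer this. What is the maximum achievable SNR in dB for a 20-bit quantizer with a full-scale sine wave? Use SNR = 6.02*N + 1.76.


Theoretical SNR for a full-scale sinusoid:
SNR = 6.02 * N + 1.76
    = 6.02 * 20 + 1.76
    = 120.4 + 1.76
    = 122.16 dB

122.16 dB


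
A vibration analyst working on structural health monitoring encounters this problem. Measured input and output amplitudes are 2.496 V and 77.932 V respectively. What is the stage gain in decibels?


Voltage gain in dB:
G = 20 * log10(Vout / Vin)
  = 20 * log10(77.932 / 2.496)
  = 20 * log10(31.222756)
  = 20 * 1.494471
  = 29.89 dB

29.89 dB


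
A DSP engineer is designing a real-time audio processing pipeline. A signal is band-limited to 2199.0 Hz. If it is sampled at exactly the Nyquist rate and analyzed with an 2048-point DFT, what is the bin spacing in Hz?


Step 1 — Nyquist sampling rate:
fs = 2 * fmax = 2 * 2199.0 = 4398.0 Hz

Step 2 — DFT bin spacing:
df = fs / N = 4398.0 / 2048 = 2.1475 Hz

2.1475 Hz


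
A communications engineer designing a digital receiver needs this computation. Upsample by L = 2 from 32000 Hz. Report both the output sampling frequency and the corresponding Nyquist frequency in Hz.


Step 1 — output sample rate after interpolation by L:
fs_out = L * fs_in = 2 * 32000 = 64000 Hz

Step 2 — Nyquist frequency of the output stream:
f_Nyq = fs_out / 2 = 64000 / 2 = 32000.0 Hz

fs_out = 64000 Hz; f_Nyquist = 32000.0 Hz


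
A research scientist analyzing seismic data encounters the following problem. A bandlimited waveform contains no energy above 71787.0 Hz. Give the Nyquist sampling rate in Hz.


The Nyquist rate is twice the maximum frequency component.
fs_min = 2 * fmax
      = 2 * 71787.0
      = 143574.0 Hz

143574.0


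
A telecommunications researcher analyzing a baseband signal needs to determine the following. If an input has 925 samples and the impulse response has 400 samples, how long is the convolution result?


Linear convolution output length:
L = N + M - 1
  = 925 + 400 - 1
  = 1324 samples

1324


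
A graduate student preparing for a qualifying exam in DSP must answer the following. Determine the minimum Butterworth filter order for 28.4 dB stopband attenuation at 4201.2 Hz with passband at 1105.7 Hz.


Butterworth filter order formula:
n = log10(10^(A/10) - 1) / (2 * log10(f_stop/f_pass))
10^(28.4/10) - 1 = 690.831
f_stop/f_pass = 4201.2 / 1105.7 = 3.7996
n = 2.4488 -> ceil = 3

3


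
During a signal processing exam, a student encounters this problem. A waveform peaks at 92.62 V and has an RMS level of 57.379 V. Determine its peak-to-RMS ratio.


Crest factor is the ratio of peak to RMS:
CF = V_peak / V_rms
   = 92.62 / 57.379
   = 1.6142

1.6142


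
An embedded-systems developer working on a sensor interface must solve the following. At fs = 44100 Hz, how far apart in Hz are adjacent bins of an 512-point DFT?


DFT frequency resolution:
df = fs / N
   = 44100 / 512
   = 86.1328 Hz

86.1328 Hz


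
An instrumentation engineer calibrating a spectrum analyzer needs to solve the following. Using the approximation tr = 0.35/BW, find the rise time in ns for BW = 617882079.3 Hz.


Rise time from bandwidth relationship:
tr = 0.35 / BW
   = 0.35 / 617882079.3
   = 5.664511267e-10 s
   = 0.5665 ns

0.5665 ns


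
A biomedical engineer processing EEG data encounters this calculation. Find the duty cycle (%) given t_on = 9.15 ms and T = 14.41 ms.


Duty cycle as a percentage:
DC = (t_on / T) * 100
   = (9.15 / 14.41) * 100
   = 0.634976 * 100
   = 63.5 %

63.5 %


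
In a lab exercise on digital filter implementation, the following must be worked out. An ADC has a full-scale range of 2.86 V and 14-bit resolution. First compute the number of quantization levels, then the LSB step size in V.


Step 1 — number of quantization levels:
L = 2^N = 2^14 = 16384

Step 2 — LSB step size:
delta = Vfs / L
      = 2.86 / 16384
      = 0.00017456 V

Levels = 16384; step size = 0.00017456 V


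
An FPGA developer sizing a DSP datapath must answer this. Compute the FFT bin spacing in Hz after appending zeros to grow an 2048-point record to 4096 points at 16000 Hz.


Frequency resolution after zero-padding:
N_padded = 2048 * 2 = 4096
df = fs / N_padded
   = 16000 / 4096
   = 3.9062 Hz

3.9062 Hz


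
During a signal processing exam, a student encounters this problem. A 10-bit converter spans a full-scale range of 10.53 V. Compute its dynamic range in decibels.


Dynamic range from full-scale to LSB:
V_min = V_max / 2^bits = 10.53 / 2^10
DR = 20 * log10(V_max / V_min)
   = 20 * log10(2^10)
   = 20 * 10 * log10(2)
   = 60.21 dB

60.21 dB


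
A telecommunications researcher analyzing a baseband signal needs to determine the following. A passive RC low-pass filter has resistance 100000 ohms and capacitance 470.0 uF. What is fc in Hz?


Cutoff frequency of a first-order RC filter:
fc = 1 / (2 * pi * R * C)
C = 470.0 uF = 0.00047 F
fc = 1 / (2 * pi * 100000 * 0.00047)
   = 1 / 295.30970943744
   = 0.003386 Hz

0.003386 Hz


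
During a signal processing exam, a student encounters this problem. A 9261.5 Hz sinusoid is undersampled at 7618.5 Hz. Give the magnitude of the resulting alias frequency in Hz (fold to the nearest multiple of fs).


Compute the nearest integer multiple of fs to the signal:
n = round(9261.5 / 7618.5) = 1
f_alias = |9261.5 - 1 * 7618.5|
        = |9261.5 - 7618.5|
        = 1643.0 Hz

1643.0


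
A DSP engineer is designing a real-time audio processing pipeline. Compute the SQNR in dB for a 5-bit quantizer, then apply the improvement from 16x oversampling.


Step 1 — baseline SQNR at Nyquist:
SQNR_base = 6.02*N + 1.76
          = 6.02*5 + 1.76
          = 31.86 dB

Step 2 — oversampling processing gain:
G = 10*log10(OSR) = 10*log10(16) = 12.04 dB

Step 3 — total:
SQNR_total = 31.86 + 12.04 = 43.9 dB

Base SQNR = 31.86 dB; oversampled SQNR = 43.9 dB


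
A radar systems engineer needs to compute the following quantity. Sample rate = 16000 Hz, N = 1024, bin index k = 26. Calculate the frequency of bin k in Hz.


Frequency of DFT bin k:
f_k = k * fs / N
    = 26 * 16000 / 1024
    = 416000 / 1024
    = 406.25 Hz

406.25 Hz


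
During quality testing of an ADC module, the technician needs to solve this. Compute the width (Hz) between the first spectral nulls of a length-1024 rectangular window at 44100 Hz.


Main lobe width for a rectangular window:
Width = 2 * fs / N
      = 2 * 44100 / 1024
      = 88200 / 1024
      = 86.133 Hz

86.133 Hz


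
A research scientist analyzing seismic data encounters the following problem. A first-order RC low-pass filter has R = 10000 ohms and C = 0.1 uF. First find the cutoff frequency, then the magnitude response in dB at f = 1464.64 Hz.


Step 1 — cutoff frequency:
fc = 1 / (2*pi*R*C)
C = 0.1 uF = 1e-07 F
fc = 1 / (2*pi*10000*1e-07)
   = 159.155 Hz

Step 2 — magnitude at f = 1464.64 Hz:
|H(f)| = 1 / sqrt(1 + (f/fc)^2)
f/fc = 1464.64 / 159.155 = 9.202601
|H| = 1 / sqrt(1 + 84.687865) = 0.108029
|H|_dB = 20*log10(0.108029) = -19.33 dB

fc = 159.155 Hz; |H(1464.64 Hz)| = -19.33 dB


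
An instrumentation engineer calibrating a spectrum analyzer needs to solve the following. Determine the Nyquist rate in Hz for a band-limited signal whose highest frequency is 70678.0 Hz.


The Nyquist rate is twice the maximum frequency component.
fs_min = 2 * fmax
      = 2 * 70678.0
      = 141356.0 Hz

141356.0


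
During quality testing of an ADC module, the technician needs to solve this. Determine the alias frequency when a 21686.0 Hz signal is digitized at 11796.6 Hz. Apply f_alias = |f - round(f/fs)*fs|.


Compute the nearest integer multiple of fs to the signal:
n = round(21686.0 / 11796.6) = 2
f_alias = |21686.0 - 2 * 11796.6|
        = |21686.0 - 23593.2|
        = 1907.2 Hz

1907.2


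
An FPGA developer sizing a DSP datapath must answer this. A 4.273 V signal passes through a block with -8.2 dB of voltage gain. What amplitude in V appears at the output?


Output voltage from dB gain:
V_out = V_in * 10^(gain_dB / 20)
      = 4.273 * 10^(-8.2 / 20)
      = 4.273 * 0.389045
      = 1.6624 V

1.6624 V


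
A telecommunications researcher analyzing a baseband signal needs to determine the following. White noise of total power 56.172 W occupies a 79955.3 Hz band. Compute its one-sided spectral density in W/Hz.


Power spectral density:
PSD = P / BW
    = 56.172 / 79955.3
    = 0.00070254 W/Hz

0.00070254 W/Hz


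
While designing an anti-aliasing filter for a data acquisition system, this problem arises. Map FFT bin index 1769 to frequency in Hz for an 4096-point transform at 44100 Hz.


Frequency of DFT bin k:
f_k = k * fs / N
    = 1769 * 44100 / 4096
    = 78012900 / 4096
    = 19046.118 Hz

19046.118 Hz


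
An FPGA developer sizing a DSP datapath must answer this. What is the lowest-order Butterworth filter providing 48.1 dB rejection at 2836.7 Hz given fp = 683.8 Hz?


Butterworth filter order formula:
n = log10(10^(A/10) - 1) / (2 * log10(f_stop/f_pass))
10^(48.1/10) - 1 = 64564.4229
f_stop/f_pass = 2836.7 / 683.8 = 4.1484
n = 3.8923 -> ceil = 4

4


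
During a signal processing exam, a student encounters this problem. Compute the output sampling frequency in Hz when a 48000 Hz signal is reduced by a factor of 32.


Decimation reduces the sample rate:
fs_out = fs_in / M
       = 48000 / 32
       = 1500.0 Hz

1500.0 Hz


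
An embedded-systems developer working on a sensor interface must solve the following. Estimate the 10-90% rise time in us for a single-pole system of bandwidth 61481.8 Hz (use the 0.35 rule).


Rise time from bandwidth relationship:
tr = 0.35 / BW
   = 0.35 / 61481.8
   = 5.692741592e-06 s
   = 5.6927 us

5.6927 us


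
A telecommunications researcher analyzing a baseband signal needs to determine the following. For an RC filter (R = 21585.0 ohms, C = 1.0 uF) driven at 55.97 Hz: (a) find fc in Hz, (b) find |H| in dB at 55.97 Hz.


Step 1 — cutoff frequency:
fc = 1 / (2*pi*R*C)
C = 1.0 uF = 1e-06 F
fc = 1 / (2*pi*21585.0*1e-06)
   = 7.3734 Hz

Step 2 — magnitude at f = 55.97 Hz:
|H(f)| = 1 / sqrt(1 + (f/fc)^2)
f/fc = 55.97 / 7.3734 = 7.590799
|H| = 1 / sqrt(1 + 57.620229) = 0.1306099
|H|_dB = 20*log10(0.1306099) = -17.68 dB

fc = 7.3734 Hz; |H(55.97 Hz)| = -17.68 dB


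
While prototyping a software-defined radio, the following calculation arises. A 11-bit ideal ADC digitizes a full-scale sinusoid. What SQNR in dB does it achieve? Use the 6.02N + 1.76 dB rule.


Theoretical SNR for a full-scale sinusoid:
SNR = 6.02 * N + 1.76
    = 6.02 * 11 + 1.76
    = 66.22 + 1.76
    = 67.98 dB

67.98 dB


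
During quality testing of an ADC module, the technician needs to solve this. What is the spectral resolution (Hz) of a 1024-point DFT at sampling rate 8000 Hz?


DFT frequency resolution:
df = fs / N
   = 8000 / 1024
   = 7.8125 Hz

7.8125 Hz


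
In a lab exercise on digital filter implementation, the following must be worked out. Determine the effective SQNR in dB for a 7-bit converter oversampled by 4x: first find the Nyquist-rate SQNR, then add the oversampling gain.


Step 1 — baseline SQNR at Nyquist:
SQNR_base = 6.02*N + 1.76
          = 6.02*7 + 1.76
          = 43.9 dB

Step 2 — oversampling processing gain:
G = 10*log10(OSR) = 10*log10(4) = 6.02 dB

Step 3 — total:
SQNR_total = 43.9 + 6.02 = 49.92 dB

Base SQNR = 43.9 dB; oversampled SQNR = 49.92 dB


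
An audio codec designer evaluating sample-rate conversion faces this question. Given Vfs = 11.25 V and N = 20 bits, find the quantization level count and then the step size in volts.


Step 1 — number of quantization levels:
L = 2^N = 2^20 = 1048576

Step 2 — LSB step size:
delta = Vfs / L
      = 11.25 / 1048576
      = 1.073e-05 V

Levels = 1048576; step size = 1.073e-05 V


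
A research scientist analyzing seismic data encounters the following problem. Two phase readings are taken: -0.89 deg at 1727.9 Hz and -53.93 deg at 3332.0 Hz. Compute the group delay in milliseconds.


Group delay from phase difference:
tau = -d(phi)/d(omega)
d(phi) = -53.04 deg = -0.925723 rad
d(omega) = 2*pi*(3332.0 - 1727.9) = 10078.8576 rad/s
tau = -(-0.925723) / 10078.8576
    = 0.0918 ms

0.0918 ms


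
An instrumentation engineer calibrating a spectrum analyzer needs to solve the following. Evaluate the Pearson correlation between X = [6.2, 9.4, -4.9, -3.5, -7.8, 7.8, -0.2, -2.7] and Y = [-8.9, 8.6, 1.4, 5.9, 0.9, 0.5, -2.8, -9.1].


Pearson correlation coefficient (population):
r = cov(X,Y) / (std(X) * std(Y))
Mean X = 0.5375, Mean Y = -0.4375
Cov(X,Y) = 2.755156
Std(X) = 6.018292, Std(Y) = 5.917334
r = 0.0774

0.0774


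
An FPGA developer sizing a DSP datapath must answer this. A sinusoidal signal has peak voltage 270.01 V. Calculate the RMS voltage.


RMS voltage for a sinusoidal waveform:
V_rms = V_peak / sqrt(2)
      = 270.01 / 1.414214
      = 190.926 V

190.926 V


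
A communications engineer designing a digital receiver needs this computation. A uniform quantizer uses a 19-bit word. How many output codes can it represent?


Number of quantization levels = 2^N
= 2^19
= 524288

524288


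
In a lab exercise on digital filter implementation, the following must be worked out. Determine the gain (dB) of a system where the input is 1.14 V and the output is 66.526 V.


Voltage gain in dB:
G = 20 * log10(Vout / Vin)
  = 20 * log10(66.526 / 1.14)
  = 20 * log10(58.35614)
  = 20 * 1.766087
  = 35.32 dB

35.32 dB


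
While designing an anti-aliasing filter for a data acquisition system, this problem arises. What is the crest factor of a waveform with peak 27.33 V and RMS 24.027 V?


Crest factor is the ratio of peak to RMS:
CF = V_peak / V_rms
   = 27.33 / 24.027
   = 1.1375

1.1375


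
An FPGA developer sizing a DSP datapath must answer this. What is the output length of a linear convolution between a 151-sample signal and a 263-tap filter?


Linear convolution output length:
L = N + M - 1
  = 151 + 263 - 1
  = 413 samples

413


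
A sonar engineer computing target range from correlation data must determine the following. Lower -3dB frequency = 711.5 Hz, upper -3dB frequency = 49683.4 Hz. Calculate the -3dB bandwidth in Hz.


Bandwidth is the difference of -3dB frequencies:
BW = f_high - f_low
   = 49683.4 - 711.5
   = 48971.9 Hz

48971.9 Hz


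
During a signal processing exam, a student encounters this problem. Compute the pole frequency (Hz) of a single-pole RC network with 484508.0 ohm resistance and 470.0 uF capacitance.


Cutoff frequency of a first-order RC filter:
fc = 1 / (2 * pi * R * C)
C = 470.0 uF = 0.00047 F
fc = 1 / (2 * pi * 484508.0 * 0.00047)
   = 1 / 1430.7991670012
   = 0.000699 Hz

0.000699 Hz


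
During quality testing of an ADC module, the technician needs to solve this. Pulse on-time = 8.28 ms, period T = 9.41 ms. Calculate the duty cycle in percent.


Duty cycle as a percentage:
DC = (t_on / T) * 100
   = (8.28 / 9.41) * 100
   = 0.879915 * 100
   = 87.99 %

87.99 %


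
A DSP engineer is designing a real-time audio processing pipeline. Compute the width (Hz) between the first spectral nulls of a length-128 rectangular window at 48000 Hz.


Main lobe width for a rectangular window:
Width = 2 * fs / N
      = 2 * 48000 / 128
      = 96000 / 128
      = 750.0 Hz

750.0 Hz


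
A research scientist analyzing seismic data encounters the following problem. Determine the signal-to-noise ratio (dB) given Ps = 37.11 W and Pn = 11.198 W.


SNR in decibels:
SNR = 10 * log10(Ps / Pn)
    = 10 * log10(37.11 / 11.198)
    = 10 * log10(3.314)
    = 10 * 0.5204
    = 5.2 dB

5.2 dB


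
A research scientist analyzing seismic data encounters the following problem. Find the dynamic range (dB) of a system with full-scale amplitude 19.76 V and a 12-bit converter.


Dynamic range from full-scale to LSB:
V_min = V_max / 2^bits = 19.76 / 2^12
DR = 20 * log10(V_max / V_min)
   = 20 * log10(2^12)
   = 20 * 12 * log10(2)
   = 72.25 dB

72.25 dB


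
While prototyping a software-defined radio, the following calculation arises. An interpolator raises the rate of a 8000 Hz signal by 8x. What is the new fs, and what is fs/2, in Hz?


Step 1 — output sample rate after interpolation by L:
fs_out = L * fs_in = 8 * 8000 = 64000 Hz

Step 2 — Nyquist frequency of the output stream:
f_Nyq = fs_out / 2 = 64000 / 2 = 32000.0 Hz

fs_out = 64000 Hz; f_Nyquist = 32000.0 Hz


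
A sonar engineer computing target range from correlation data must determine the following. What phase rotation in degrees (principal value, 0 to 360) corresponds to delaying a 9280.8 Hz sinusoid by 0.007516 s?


Phase shift from frequency and time delay:
phi = 360 * f * t_delay
    = 360 * 9280.8 * 0.007516
    = 25111.62 degrees
    mod 360 = 271.62 degrees

271.62 degrees


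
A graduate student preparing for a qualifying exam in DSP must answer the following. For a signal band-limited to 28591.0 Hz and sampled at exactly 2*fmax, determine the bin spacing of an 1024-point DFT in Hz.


Step 1 — Nyquist sampling rate:
fs = 2 * fmax = 2 * 28591.0 = 57182.0 Hz

Step 2 — DFT bin spacing:
df = fs / N = 57182.0 / 1024 = 55.8418 Hz

55.8418 Hz


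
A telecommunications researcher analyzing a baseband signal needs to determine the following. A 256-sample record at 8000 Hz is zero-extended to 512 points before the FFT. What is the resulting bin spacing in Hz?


Frequency resolution after zero-padding:
N_padded = 256 * 2 = 512
df = fs / N_padded
   = 8000 / 512
   = 15.625 Hz

15.625 Hz


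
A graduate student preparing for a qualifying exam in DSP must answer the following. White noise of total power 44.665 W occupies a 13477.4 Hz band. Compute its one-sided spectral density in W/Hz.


Power spectral density:
PSD = P / BW
    = 44.665 / 13477.4
    = 0.00331407 W/Hz

0.00331407 W/Hz


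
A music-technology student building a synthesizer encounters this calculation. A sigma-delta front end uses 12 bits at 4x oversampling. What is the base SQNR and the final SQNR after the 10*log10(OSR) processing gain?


Step 1 — baseline SQNR at Nyquist:
SQNR_base = 6.02*N + 1.76
          = 6.02*12 + 1.76
          = 74.0 dB

Step 2 — oversampling processing gain:
G = 10*log10(OSR) = 10*log10(4) = 6.02 dB

Step 3 — total:
SQNR_total = 74.0 + 6.02 = 80.02 dB

Base SQNR = 74.0 dB; oversampled SQNR = 80.02 dB


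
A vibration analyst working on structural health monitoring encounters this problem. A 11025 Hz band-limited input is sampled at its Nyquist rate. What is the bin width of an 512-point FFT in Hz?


Step 1 — Nyquist sampling rate:
fs = 2 * fmax = 2 * 11025 = 22050 Hz

Step 2 — DFT bin spacing:
df = fs / N = 22050 / 512 = 43.0664 Hz

43.0664 Hz


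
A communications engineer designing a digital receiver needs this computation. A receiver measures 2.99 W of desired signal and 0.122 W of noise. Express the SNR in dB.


SNR in decibels:
SNR = 10 * log10(Ps / Pn)
    = 10 * log10(2.99 / 0.122)
    = 10 * log10(24.5082)
    = 10 * 1.3893
    = 13.89 dB

13.89 dB


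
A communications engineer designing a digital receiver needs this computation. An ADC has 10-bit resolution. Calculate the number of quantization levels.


Number of quantization levels = 2^N
= 2^10
= 1024

1024


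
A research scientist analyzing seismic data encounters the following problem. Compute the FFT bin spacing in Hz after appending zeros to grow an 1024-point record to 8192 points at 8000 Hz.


Frequency resolution after zero-padding:
N_padded = 1024 * 8 = 8192
df = fs / N_padded
   = 8000 / 8192
   = 0.9766 Hz

0.9766 Hz


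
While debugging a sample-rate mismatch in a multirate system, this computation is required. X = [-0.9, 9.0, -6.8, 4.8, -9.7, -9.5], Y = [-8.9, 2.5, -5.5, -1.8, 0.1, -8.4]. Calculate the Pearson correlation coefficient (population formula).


Pearson correlation coefficient (population):
r = cov(X,Y) / (std(X) * std(Y))
Mean X = -2.1833, Mean Y = -3.6667
Cov(X,Y) = 15.011111
Std(X) = 7.151088, Std(Y) = 4.259369
r = 0.4928

0.4928


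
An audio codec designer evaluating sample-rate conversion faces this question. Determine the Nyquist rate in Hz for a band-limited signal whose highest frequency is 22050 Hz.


The Nyquist rate is twice the maximum frequency component.
fs_min = 2 * fmax
      = 2 * 22050
      = 44100 Hz

44100


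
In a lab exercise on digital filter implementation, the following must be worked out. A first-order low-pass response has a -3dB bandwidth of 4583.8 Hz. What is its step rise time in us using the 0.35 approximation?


Rise time from bandwidth relationship:
tr = 0.35 / BW
   = 0.35 / 4583.8
   = 7.635586195e-05 s
   = 76.3559 us

76.3559 us


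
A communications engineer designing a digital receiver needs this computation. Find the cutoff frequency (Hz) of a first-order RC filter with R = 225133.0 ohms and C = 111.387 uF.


Cutoff frequency of a first-order RC filter:
fc = 1 / (2 * pi * R * C)
C = 111.387 uF = 0.000111387 F
fc = 1 / (2 * pi * 225133.0 * 0.000111387)
   = 1 / 157.56274347395
   = 0.006347 Hz

0.006347 Hz


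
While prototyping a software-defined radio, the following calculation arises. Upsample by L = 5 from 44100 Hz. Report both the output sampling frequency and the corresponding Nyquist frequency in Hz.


Step 1 — output sample rate after interpolation by L:
fs_out = L * fs_in = 5 * 44100 = 220500 Hz

Step 2 — Nyquist frequency of the output stream:
f_Nyq = fs_out / 2 = 220500 / 2 = 110250.0 Hz

fs_out = 220500 Hz; f_Nyquist = 110250.0 Hz


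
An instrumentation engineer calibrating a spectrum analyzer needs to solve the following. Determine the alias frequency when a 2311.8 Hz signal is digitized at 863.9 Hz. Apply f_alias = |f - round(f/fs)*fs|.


Compute the nearest integer multiple of fs to the signal:
n = round(2311.8 / 863.9) = 3
f_alias = |2311.8 - 3 * 863.9|
        = |2311.8 - 2591.7|
        = 279.9 Hz

279.9


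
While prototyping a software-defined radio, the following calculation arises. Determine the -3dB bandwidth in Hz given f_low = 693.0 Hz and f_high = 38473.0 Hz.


Bandwidth is the difference of -3dB frequencies:
BW = f_high - f_low
   = 38473.0 - 693.0
   = 37780.0 Hz

37780.0 Hz


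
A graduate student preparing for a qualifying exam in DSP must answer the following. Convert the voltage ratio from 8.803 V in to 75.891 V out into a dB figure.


Voltage gain in dB:
G = 20 * log10(Vout / Vin)
  = 20 * log10(75.891 / 8.803)
  = 20 * log10(8.621038)
  = 20 * 0.93556
  = 18.71 dB

18.71 dB


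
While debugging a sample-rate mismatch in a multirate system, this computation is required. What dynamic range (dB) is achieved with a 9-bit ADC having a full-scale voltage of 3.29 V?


Dynamic range from full-scale to LSB:
V_min = V_max / 2^bits = 3.29 / 2^9
DR = 20 * log10(V_max / V_min)
   = 20 * log10(2^9)
   = 20 * 9 * log10(2)
   = 54.19 dB

54.19 dB
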